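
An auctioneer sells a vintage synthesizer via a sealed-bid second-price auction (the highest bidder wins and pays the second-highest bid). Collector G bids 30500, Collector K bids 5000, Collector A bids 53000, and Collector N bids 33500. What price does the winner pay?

Bids in descending order: Collector A 53000, then Collector N 33500, then Collector G 30500, then Collector K 5000.
Collector A is the highest bidder, so Collector A wins.
Under the second-price rule, the price is the second-highest bid: 33500.

The winner pays 33500.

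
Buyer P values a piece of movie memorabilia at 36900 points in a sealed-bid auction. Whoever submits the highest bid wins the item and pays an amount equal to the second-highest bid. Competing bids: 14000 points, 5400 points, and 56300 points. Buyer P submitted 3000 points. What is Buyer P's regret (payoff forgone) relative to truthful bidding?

Regret: 0 points.

The highest competing bid is 56300 points.
Bidding truthfully at 36900 points: the top bid is 56300 points (a rival), so Buyer P loses. Payoff = 0 points.
Bidding 3000 points: the top bid is 56300 points (a rival), so Buyer P loses. Payoff = 0 points.
Regret = truthful payoff − actual payoff = 0 points − 0 points = 0 points.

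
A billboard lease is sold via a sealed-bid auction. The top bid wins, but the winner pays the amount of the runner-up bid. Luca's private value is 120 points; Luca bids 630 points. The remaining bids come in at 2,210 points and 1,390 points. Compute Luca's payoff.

Highest competing bid: 2,210 points.
Luca's bid 630 points is not the highest, so Luca loses, pays nothing, and earns zero payoff.

Payoff = 0 points.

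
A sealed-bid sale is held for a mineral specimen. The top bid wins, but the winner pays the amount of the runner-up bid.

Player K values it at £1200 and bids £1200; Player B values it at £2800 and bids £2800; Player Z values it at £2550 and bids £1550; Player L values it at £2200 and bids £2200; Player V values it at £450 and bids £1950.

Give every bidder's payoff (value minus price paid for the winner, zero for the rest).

Payoffs: Player K £0, Player B £600, Player Z £0, Player L £0, Player V £0.

Ranking the bids: Player B £2800; Player L £2200; Player V £1950; Player Z £1550; Player K £1200.
Player B has the top bid and wins; the price is the second-highest bid, £2200.
Player B's payoff = £2800 − £2200 = £600. All other bidders lose, so their payoff is 0.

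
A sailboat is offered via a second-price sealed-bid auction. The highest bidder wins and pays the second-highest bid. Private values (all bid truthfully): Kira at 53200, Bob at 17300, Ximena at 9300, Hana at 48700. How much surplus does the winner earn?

Ordered from highest: Kira 53200 > Hana 48700 > Bob 17300 > Ximena 9300.
Kira wins with the top bid and pays the second-highest, 48700.
Surplus = 53200 − 48700 = 4500.

4500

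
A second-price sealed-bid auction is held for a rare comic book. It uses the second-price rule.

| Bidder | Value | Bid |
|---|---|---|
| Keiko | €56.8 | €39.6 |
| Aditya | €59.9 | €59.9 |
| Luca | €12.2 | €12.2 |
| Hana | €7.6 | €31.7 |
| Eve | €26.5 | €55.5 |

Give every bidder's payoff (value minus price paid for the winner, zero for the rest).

Keiko €0.0, Aditya €4.4, Luca €0.0, Hana €0.0, Eve €0.0.

Ordered from highest: Aditya €59.9 > Eve €55.5 > Keiko €39.6 > Hana €31.7 > Luca €12.2.
Aditya has the top bid and wins; the price is the second-highest bid, €55.5.
Aditya's payoff = €59.9 − €55.5 = €4.4. All other bidders lose, so their payoff is 0.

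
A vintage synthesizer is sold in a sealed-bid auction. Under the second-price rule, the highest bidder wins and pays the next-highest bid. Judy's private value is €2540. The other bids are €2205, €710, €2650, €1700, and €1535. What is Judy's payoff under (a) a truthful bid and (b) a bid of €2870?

(a) €0  (b) -€110

The highest competing bid is €2650.
Bidding truthfully at €2540: the top bid is €2650 (a rival), so Judy loses. Payoff = €0.
Bidding €2870: Judy has the top bid, wins, and pays the second-highest bid €2650. Payoff = €2540 − €2650 = -€110.
Deviating from a truthful bid can only lose payoff in a second-price auction — never gain.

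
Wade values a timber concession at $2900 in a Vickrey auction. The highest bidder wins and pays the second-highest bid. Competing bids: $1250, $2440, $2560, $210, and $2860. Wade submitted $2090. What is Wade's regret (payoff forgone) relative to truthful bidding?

The highest competing bid is $2860.
Bidding truthfully at $2900: Wade has the top bid, wins, and pays the second-highest bid $2860. Payoff = $2900 − $2860 = $40.
Bidding $2090: the top bid is $2860 (a rival), so Wade loses. Payoff = $0.
Regret = truthful payoff − actual payoff = $40 − $0 = $40.

Payoff forgone: $40.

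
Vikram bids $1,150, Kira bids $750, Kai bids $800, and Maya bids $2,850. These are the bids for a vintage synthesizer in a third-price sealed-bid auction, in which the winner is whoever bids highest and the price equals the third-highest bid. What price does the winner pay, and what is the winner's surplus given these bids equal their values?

Sorted high to low: Maya $2,850, then Vikram $1,150, then Kai $800, then Kira $750.
Maya is the highest bidder, so Maya wins.
Under the third-price rule, the price is the third-highest bid: $800.
Surplus = $2,850 − $800 = $2,050.

The winner pays $800 for a surplus of $2,050.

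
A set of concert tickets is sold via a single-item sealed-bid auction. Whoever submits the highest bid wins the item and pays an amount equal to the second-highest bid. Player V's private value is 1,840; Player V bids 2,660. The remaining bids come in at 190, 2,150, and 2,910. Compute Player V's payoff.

Highest competing bid: 2,910.
Player V's bid 2,660 is not the highest, so Player V loses, pays nothing, and earns zero payoff.

0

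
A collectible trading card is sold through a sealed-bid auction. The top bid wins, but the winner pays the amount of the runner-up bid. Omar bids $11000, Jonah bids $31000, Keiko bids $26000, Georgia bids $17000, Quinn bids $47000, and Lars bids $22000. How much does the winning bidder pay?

Ranking the bids: Quinn $47000, then Jonah $31000, then Keiko $26000, then Lars $22000, then Georgia $17000, then Omar $11000.
Quinn has the highest bid, so Quinn wins.
The second-highest bid is $31000, so that is what Quinn pays.

Price paid: $31000.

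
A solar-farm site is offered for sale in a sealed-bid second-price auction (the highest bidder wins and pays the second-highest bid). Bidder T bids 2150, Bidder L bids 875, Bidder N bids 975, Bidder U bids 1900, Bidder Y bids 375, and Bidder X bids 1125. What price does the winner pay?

Sorted high to low: Bidder T 2150, then Bidder U 1900, then Bidder X 1125, then Bidder N 975, then Bidder L 875, then Bidder Y 375.
Bidder T is the highest bidder, so Bidder T wins.
Under the second-price rule, the price is the second-highest bid: 1900.

The winner pays 1900.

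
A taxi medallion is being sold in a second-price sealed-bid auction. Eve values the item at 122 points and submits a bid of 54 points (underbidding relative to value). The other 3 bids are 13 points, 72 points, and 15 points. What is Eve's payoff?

Highest competing bid: 72 points.
Eve's bid 54 points is not the highest, so Eve loses, pays nothing, and earns zero payoff.

Eve's payoff: 0 points.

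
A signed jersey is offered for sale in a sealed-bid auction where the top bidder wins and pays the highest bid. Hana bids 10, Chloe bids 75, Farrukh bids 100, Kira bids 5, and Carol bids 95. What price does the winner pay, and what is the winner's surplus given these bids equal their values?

Price 100; surplus 0.

Sorted high to low: Farrukh 100; Carol 95; Chloe 75; Hana 10; Kira 5.
Farrukh is the highest bidder, so Farrukh wins.
Under the first-price rule, the price is the highest bid: 100.
Surplus = 100 − 100 = 0.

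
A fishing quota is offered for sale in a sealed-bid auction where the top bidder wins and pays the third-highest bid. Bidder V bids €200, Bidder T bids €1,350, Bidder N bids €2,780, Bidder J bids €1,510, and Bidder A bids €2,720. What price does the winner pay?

Price paid: €1,510.

Bids in descending order: Bidder N €2,780, then Bidder A €2,720, then Bidder J €1,510, then Bidder T €1,350, then Bidder V €200.
Bidder N is the highest bidder, so Bidder N wins.
Under the third-price rule, the price is the third-highest bid: €1,510.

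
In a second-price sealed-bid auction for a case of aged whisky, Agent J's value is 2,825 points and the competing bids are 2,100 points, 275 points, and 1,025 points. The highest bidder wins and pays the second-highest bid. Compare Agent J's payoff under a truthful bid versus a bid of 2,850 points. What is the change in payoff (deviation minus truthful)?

The highest competing bid is 2,100 points.
Bidding truthfully at 2,825 points: Agent J has the top bid, wins, and pays the second-highest bid 2,100 points. Payoff = 2,825 points − 2,100 points = 725 points.
Bidding 2,850 points: Agent J has the top bid, wins, and pays the second-highest bid 2,100 points. Payoff = 2,825 points − 2,100 points = 725 points.
Change = 725 points − 725 points = 0 points.

Payoff change: 0 points.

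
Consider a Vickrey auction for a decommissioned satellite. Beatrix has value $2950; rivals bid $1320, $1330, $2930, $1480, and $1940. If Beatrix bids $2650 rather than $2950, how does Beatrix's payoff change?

The highest competing bid is $2930.
Bidding truthfully at $2950: Beatrix has the top bid, wins, and pays the second-highest bid $2930. Payoff = $2950 − $2930 = $20.
Bidding $2650: the top bid is $2930 (a rival), so Beatrix loses. Payoff = $0.
Change = $0 − $20 = -$20.

Change in payoff: -$20.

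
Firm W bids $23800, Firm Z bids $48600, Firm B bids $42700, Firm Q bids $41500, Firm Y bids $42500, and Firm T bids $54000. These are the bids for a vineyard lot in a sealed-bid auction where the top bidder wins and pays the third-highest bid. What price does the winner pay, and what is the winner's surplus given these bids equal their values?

Bids in descending order: Firm T $54000; Firm Z $48600; Firm B $42700; Firm Y $42500; Firm Q $41500; Firm W $23800.
Firm T is the highest bidder, so Firm T wins.
Under the third-price rule, the price is the third-highest bid: $42700.
Surplus = $54000 − $42700 = $11300.

The winner pays $42700 for a surplus of $11300.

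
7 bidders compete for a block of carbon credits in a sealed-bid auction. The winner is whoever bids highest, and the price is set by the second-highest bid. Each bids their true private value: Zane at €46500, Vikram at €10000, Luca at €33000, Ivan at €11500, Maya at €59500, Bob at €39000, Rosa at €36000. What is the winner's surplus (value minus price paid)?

€13000

Ordered from highest: Maya €59500; Zane €46500; Bob €39000; Rosa €36000; Luca €33000; Ivan €11500; Vikram €10000.
Maya wins with the top bid and pays the second-highest, €46500.
Surplus = €59500 − €46500 = €13000.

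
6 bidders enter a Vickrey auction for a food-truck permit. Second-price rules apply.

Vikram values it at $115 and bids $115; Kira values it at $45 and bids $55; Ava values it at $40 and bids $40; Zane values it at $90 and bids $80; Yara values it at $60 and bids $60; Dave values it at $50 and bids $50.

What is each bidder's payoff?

Payoffs: Vikram $35, Kira $0, Ava $0, Zane $0, Yara $0, Dave $0.

Ranking the bids: Vikram $115; Zane $80; Yara $60; Kira $55; Dave $50; Ava $40.
Vikram has the top bid and wins; the price is the second-highest bid, $80.
Vikram's payoff = $115 − $80 = $35. All other bidders lose, so their payoff is 0.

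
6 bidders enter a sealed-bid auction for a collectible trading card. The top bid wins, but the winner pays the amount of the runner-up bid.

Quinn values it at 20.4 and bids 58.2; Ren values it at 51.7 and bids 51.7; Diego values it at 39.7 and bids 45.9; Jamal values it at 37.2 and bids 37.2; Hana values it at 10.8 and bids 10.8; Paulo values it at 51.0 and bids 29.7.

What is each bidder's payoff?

Payoffs: Quinn -31.3, Ren 0.0, Diego 0.0, Jamal 0.0, Hana 0.0, Paulo 0.0.

Sorted high to low: Quinn 58.2; Ren 51.7; Diego 45.9; Jamal 37.2; Paulo 29.7; Hana 10.8.
Quinn has the top bid and wins; the price is the second-highest bid, 51.7.
Quinn's payoff = 20.4 − 51.7 = -31.3. All other bidders lose, so their payoff is 0.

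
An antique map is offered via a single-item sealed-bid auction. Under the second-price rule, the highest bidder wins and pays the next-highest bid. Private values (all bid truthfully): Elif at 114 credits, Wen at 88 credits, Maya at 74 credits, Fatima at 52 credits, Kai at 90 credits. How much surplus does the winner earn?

Sorted high to low: Elif 114 credits, then Kai 90 credits, then Wen 88 credits, then Maya 74 credits, then Fatima 52 credits.
Elif wins with the top bid and pays the second-highest, 90 credits.
Surplus = 114 credits − 90 credits = 24 credits.

Winner's surplus: 24 credits.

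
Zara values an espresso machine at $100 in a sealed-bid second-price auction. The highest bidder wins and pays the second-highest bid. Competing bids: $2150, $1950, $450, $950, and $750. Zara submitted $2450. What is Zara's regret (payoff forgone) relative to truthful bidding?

The highest competing bid is $2150.
Bidding truthfully at $100: the top bid is $2150 (a rival), so Zara loses. Payoff = $0.
Bidding $2450: Zara has the top bid, wins, and pays the second-highest bid $2150. Payoff = $100 − $2150 = -$2050.
Regret = truthful payoff − actual payoff = $0 − -$2050 = $2050.
Deviating from a truthful bid can only lose payoff in a second-price auction — never gain.

Regret: $2050.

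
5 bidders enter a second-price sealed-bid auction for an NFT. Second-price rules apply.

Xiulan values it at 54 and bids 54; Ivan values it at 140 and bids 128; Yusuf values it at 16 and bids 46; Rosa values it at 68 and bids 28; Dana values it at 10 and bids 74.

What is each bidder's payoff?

Payoffs: Xiulan 0, Ivan 66, Yusuf 0, Rosa 0, Dana 0.

Sorted high to low: Ivan 128, then Dana 74, then Xiulan 54, then Yusuf 46, then Rosa 28.
Ivan has the top bid and wins; the price is the second-highest bid, 74.
Ivan's payoff = 140 − 74 = 66. All other bidders lose, so their payoff is 0.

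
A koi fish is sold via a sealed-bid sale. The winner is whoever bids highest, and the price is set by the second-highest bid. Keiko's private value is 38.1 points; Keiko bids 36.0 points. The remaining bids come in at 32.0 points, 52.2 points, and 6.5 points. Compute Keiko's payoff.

Highest competing bid: 52.2 points.
Keiko's bid 36.0 points is not the highest, so Keiko loses, pays nothing, and earns zero payoff.

Keiko's payoff: 0.0 points.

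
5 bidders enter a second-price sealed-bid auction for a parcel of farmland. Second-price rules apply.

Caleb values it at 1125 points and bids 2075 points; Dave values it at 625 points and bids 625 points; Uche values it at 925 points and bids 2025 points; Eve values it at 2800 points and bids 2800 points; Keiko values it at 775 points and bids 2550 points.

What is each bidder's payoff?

Sorted high to low: Eve 2800 points, then Keiko 2550 points, then Caleb 2075 points, then Uche 2025 points, then Dave 625 points.
Eve has the top bid and wins; the price is the second-highest bid, 2550 points.
Eve's payoff = 2800 points − 2550 points = 250 points. All other bidders lose, so their payoff is 0.

Caleb 0 points, Dave 0 points, Uche 0 points, Eve 250 points, Keiko 0 points.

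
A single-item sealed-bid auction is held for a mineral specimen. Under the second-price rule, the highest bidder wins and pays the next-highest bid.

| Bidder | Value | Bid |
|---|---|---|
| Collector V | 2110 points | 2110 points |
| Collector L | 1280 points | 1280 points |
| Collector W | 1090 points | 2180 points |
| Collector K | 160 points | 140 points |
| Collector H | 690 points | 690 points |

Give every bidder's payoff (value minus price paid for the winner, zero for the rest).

Sorted high to low: Collector W 2180 points; Collector V 2110 points; Collector L 1280 points; Collector H 690 points; Collector K 140 points.
Collector W has the top bid and wins; the price is the second-highest bid, 2110 points.
Collector W's payoff = 1090 points − 2110 points = -1020 points. All other bidders lose, so their payoff is 0.

Payoffs: Collector V 0 points, Collector L 0 points, Collector W -1020 points, Collector K 0 points, Collector H 0 points.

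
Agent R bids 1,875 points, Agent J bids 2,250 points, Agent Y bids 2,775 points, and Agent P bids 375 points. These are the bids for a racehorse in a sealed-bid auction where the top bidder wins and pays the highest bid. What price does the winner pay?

Sorted high to low: Agent Y 2,775 points > Agent J 2,250 points > Agent R 1,875 points > Agent P 375 points.
Agent Y is the highest bidder, so Agent Y wins.
Under the first-price rule, the price is the highest bid: 2,775 points.

Price paid: 2,775 points.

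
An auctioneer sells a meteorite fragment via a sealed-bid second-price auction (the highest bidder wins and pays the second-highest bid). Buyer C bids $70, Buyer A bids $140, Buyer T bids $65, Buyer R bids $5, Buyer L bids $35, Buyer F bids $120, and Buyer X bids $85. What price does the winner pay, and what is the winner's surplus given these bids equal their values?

Ordered from highest: Buyer A $140 > Buyer F $120 > Buyer X $85 > Buyer C $70 > Buyer T $65 > Buyer L $35 > Buyer R $5.
Buyer A is the highest bidder, so Buyer A wins.
Under the second-price rule, the price is the second-highest bid: $120.
Surplus = $140 − $120 = $20.

The winner pays $120 for a surplus of $20.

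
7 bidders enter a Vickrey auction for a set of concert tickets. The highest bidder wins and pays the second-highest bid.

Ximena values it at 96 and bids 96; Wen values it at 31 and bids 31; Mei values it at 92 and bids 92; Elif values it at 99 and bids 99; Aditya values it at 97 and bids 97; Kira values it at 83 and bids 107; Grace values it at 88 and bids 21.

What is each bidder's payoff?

Bids in descending order: Kira 107, then Elif 99, then Aditya 97, then Ximena 96, then Mei 92, then Wen 31, then Grace 21.
Kira has the top bid and wins; the price is the second-highest bid, 99.
Kira's payoff = 83 − 99 = -16. All other bidders lose, so their payoff is 0.

Payoffs: Ximena 0, Wen 0, Mei 0, Elif 0, Aditya 0, Kira -16, Grace 0.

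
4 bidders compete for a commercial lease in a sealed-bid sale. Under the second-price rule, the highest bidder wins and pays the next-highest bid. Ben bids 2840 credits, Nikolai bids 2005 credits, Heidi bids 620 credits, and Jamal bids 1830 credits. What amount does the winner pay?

The winner pays 2005 credits.

Ranking the bids: Ben 2840 credits > Nikolai 2005 credits > Jamal 1830 credits > Heidi 620 credits.
Ben has the highest bid, so Ben wins.
The second-highest bid is 2005 credits, so that is what Ben pays.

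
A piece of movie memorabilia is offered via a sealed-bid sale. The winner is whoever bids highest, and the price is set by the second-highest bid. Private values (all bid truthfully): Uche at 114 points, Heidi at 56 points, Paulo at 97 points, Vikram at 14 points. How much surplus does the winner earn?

Surplus = 17 points.

Sorted high to low: Uche 114 points; Paulo 97 points; Heidi 56 points; Vikram 14 points.
Uche wins with the top bid and pays the second-highest, 97 points.
Surplus = 114 points − 97 points = 17 points.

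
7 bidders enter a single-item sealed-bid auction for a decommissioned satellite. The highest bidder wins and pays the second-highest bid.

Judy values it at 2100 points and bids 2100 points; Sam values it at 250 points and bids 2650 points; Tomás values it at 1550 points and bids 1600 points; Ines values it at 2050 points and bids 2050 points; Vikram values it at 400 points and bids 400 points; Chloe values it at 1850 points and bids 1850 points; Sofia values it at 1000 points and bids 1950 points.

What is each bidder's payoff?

Ranking the bids: Sam 2650 points; Judy 2100 points; Ines 2050 points; Sofia 1950 points; Chloe 1850 points; Tomás 1600 points; Vikram 400 points.
Sam has the top bid and wins; the price is the second-highest bid, 2100 points.
Sam's payoff = 250 points − 2100 points = -1850 points. All other bidders lose, so their payoff is 0.

Payoffs: Judy 0 points, Sam -1850 points, Tomás 0 points, Ines 0 points, Vikram 0 points, Chloe 0 points, Sofia 0 points.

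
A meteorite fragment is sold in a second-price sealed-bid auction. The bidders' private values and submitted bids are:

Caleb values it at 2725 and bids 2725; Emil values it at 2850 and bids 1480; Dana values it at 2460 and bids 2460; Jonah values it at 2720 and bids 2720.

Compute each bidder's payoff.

Caleb 5, Emil 0, Dana 0, Jonah 0.

Ranking the bids: Caleb 2725 > Jonah 2720 > Dana 2460 > Emil 1480.
Caleb has the top bid and wins; the price is the second-highest bid, 2720.
Caleb's payoff = 2725 − 2720 = 5. All other bidders lose, so their payoff is 0.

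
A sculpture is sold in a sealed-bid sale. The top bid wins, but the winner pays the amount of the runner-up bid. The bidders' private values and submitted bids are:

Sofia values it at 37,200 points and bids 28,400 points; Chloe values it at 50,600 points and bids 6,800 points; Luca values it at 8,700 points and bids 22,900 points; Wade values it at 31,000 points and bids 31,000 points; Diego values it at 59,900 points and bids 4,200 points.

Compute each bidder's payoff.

Bids in descending order: Wade 31,000 points, then Sofia 28,400 points, then Luca 22,900 points, then Chloe 6,800 points, then Diego 4,200 points.
Wade has the top bid and wins; the price is the second-highest bid, 28,400 points.
Wade's payoff = 31,000 points − 28,400 points = 2,600 points. All other bidders lose, so their payoff is 0.

Sofia 0 points, Chloe 0 points, Luca 0 points, Wade 2,600 points, Diego 0 points.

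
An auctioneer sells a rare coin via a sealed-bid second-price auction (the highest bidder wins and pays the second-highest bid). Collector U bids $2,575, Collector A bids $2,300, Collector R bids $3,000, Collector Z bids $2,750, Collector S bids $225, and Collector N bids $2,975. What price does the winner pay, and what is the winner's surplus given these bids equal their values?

Price $2,975; surplus $25.

Ordered from highest: Collector R $3,000; Collector N $2,975; Collector Z $2,750; Collector U $2,575; Collector A $2,300; Collector S $225.
Collector R is the highest bidder, so Collector R wins.
Under the second-price rule, the price is the second-highest bid: $2,975.
Surplus = $3,000 − $2,975 = $25.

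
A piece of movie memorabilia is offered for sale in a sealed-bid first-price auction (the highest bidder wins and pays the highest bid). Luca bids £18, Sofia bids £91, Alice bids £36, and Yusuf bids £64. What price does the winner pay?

Ordered from highest: Sofia £91; Yusuf £64; Alice £36; Luca £18.
Sofia is the highest bidder, so Sofia wins.
Under the first-price rule, the price is the highest bid: £91.

£91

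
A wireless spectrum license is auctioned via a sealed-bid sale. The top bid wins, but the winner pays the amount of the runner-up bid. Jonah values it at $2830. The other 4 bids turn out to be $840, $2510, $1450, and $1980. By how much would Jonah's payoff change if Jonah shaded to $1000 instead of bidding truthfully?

The highest competing bid is $2510.
Bidding truthfully at $2830: Jonah has the top bid, wins, and pays the second-highest bid $2510. Payoff = $2830 − $2510 = $320.
Bidding $1000: the top bid is $2510 (a rival), so Jonah loses. Payoff = $0.
Change = $0 − $320 = -$320.
Deviating from a truthful bid can only lose payoff in a second-price auction — never gain.

-$320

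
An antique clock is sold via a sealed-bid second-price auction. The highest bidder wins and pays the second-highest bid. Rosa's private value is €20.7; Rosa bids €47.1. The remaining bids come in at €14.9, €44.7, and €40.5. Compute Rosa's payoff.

-€24.0

Highest competing bid: €44.7.
Rosa's bid €47.1 is the highest overall, so Rosa wins and pays the second-highest bid, €44.7.
Payoff = value − price = €20.7 − €44.7 = -€24.0.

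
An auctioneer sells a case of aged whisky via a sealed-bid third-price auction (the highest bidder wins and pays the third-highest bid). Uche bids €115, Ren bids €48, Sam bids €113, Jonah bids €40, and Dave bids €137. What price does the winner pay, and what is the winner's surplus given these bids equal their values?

Ordered from highest: Dave €137, then Uche €115, then Sam €113, then Ren €48, then Jonah €40.
Dave is the highest bidder, so Dave wins.
Under the third-price rule, the price is the third-highest bid: €113.
Surplus = €137 − €113 = €24.

Price €113; surplus €24.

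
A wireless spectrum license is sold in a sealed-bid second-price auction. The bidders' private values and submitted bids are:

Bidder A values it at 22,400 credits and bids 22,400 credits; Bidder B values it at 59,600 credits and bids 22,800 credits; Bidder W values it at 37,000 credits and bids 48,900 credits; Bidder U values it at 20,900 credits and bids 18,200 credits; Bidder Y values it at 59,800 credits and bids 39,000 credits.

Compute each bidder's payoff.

Bidder A 0 credits, Bidder B 0 credits, Bidder W -2,000 credits, Bidder U 0 credits, Bidder Y 0 credits.

Sorted high to low: Bidder W 48,900 credits > Bidder Y 39,000 credits > Bidder B 22,800 credits > Bidder A 22,400 credits > Bidder U 18,200 credits.
Bidder W has the top bid and wins; the price is the second-highest bid, 39,000 credits.
Bidder W's payoff = 37,000 credits − 39,000 credits = -2,000 credits. All other bidders lose, so their payoff is 0.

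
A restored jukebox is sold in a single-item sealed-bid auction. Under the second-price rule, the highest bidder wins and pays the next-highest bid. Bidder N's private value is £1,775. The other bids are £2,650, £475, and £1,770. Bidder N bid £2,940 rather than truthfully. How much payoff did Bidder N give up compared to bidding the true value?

Payoff forgone: £875.

The highest competing bid is £2,650.
Bidding truthfully at £1,775: the top bid is £2,650 (a rival), so Bidder N loses. Payoff = £0.
Bidding £2,940: Bidder N has the top bid, wins, and pays the second-highest bid £2,650. Payoff = £1,775 − £2,650 = -£875.
Regret = truthful payoff − actual payoff = £0 − -£875 = £875.
Deviating from a truthful bid can only lose payoff in a second-price auction — never gain.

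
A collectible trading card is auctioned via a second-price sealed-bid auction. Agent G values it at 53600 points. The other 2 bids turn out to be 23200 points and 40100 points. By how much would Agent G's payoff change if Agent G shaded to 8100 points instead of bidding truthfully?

Payoff change: -13500 points.

The highest competing bid is 40100 points.
Bidding truthfully at 53600 points: Agent G has the top bid, wins, and pays the second-highest bid 40100 points. Payoff = 53600 points − 40100 points = 13500 points.
Bidding 8100 points: the top bid is 40100 points (a rival), so Agent G loses. Payoff = 0 points.
Change = 0 points − 13500 points = -13500 points.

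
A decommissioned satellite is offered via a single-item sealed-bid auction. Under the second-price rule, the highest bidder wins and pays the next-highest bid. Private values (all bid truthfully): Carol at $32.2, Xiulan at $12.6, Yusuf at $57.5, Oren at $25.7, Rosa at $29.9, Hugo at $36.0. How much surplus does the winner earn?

Ordered from highest: Yusuf $57.5 > Hugo $36.0 > Carol $32.2 > Rosa $29.9 > Oren $25.7 > Xiulan $12.6.
Yusuf wins with the top bid and pays the second-highest, $36.0.
Surplus = $57.5 − $36.0 = $21.5.

$21.5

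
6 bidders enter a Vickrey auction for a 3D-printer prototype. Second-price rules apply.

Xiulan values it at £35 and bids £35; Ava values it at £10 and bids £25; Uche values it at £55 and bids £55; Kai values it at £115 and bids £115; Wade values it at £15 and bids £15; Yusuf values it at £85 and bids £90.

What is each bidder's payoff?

Ordered from highest: Kai £115, then Yusuf £90, then Uche £55, then Xiulan £35, then Ava £25, then Wade £15.
Kai has the top bid and wins; the price is the second-highest bid, £90.
Kai's payoff = £115 − £90 = £25. All other bidders lose, so their payoff is 0.

Payoffs: Xiulan £0, Ava £0, Uche £0, Kai £25, Wade £0, Yusuf £0.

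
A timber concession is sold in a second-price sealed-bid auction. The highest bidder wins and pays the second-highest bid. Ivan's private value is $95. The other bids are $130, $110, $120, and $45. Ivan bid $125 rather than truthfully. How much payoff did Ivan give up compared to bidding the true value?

Regret: $0.

The highest competing bid is $130.
Bidding truthfully at $95: the top bid is $130 (a rival), so Ivan loses. Payoff = $0.
Bidding $125: the top bid is $130 (a rival), so Ivan loses. Payoff = $0.
Regret = truthful payoff − actual payoff = $0 − $0 = $0.
The bid only affects whether you win, not the price — here both bids land on the same side of the top rival bid, so the deviation is payoff-neutral.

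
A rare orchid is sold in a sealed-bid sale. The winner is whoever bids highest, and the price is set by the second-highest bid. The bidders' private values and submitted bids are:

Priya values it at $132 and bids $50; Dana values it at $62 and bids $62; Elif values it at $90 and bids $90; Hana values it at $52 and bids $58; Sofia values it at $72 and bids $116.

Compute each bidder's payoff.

Payoffs: Priya $0, Dana $0, Elif $0, Hana $0, Sofia -$18.

Ordered from highest: Sofia $116 > Elif $90 > Dana $62 > Hana $58 > Priya $50.
Sofia has the top bid and wins; the price is the second-highest bid, $90.
Sofia's payoff = $72 − $90 = -$18. All other bidders lose, so their payoff is 0.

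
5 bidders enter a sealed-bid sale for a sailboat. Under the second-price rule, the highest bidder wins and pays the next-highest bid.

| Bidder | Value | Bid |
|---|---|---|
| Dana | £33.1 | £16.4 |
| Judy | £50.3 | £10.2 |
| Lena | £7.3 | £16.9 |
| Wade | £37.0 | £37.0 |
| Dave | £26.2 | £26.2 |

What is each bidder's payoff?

Payoffs: Dana £0.0, Judy £0.0, Lena £0.0, Wade £10.8, Dave £0.0.

Ordered from highest: Wade £37.0, then Dave £26.2, then Lena £16.9, then Dana £16.4, then Judy £10.2.
Wade has the top bid and wins; the price is the second-highest bid, £26.2.
Wade's payoff = £37.0 − £26.2 = £10.8. All other bidders lose, so their payoff is 0.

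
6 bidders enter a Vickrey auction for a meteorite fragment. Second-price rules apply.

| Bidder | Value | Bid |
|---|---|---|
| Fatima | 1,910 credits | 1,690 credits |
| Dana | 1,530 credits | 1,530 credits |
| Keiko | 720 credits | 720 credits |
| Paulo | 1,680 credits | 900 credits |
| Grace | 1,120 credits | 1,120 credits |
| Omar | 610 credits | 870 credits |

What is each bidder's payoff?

Fatima 380 credits, Dana 0 credits, Keiko 0 credits, Paulo 0 credits, Grace 0 credits, Omar 0 credits.

Sorted high to low: Fatima 1,690 credits; Dana 1,530 credits; Grace 1,120 credits; Paulo 900 credits; Omar 870 credits; Keiko 720 credits.
Fatima has the top bid and wins; the price is the second-highest bid, 1,530 credits.
Fatima's payoff = 1,910 credits − 1,530 credits = 380 credits. All other bidders lose, so their payoff is 0.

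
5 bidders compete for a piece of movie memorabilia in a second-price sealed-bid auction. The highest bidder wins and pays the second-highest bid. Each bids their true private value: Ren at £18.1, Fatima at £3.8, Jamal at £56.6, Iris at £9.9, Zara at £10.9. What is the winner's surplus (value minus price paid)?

Surplus = £38.5.

Ordered from highest: Jamal £56.6; Ren £18.1; Zara £10.9; Iris £9.9; Fatima £3.8.
Jamal wins with the top bid and pays the second-highest, £18.1.
Surplus = £56.6 − £18.1 = £38.5.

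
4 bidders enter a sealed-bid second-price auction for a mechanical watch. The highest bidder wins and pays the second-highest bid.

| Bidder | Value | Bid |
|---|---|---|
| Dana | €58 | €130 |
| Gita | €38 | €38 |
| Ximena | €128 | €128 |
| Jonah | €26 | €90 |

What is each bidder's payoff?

Payoffs: Dana -€70, Gita €0, Ximena €0, Jonah €0.

Bids in descending order: Dana €130 > Ximena €128 > Jonah €90 > Gita €38.
Dana has the top bid and wins; the price is the second-highest bid, €128.
Dana's payoff = €58 − €128 = -€70. All other bidders lose, so their payoff is 0.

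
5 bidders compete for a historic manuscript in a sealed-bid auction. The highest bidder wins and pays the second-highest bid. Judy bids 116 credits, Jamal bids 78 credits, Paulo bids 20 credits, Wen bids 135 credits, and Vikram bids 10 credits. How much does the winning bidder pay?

Price paid: 116 credits.

Ordered from highest: Wen 135 credits; Judy 116 credits; Jamal 78 credits; Paulo 20 credits; Vikram 10 credits.
Wen has the highest bid, so Wen wins.
The second-highest bid is 116 credits, so that is what Wen pays.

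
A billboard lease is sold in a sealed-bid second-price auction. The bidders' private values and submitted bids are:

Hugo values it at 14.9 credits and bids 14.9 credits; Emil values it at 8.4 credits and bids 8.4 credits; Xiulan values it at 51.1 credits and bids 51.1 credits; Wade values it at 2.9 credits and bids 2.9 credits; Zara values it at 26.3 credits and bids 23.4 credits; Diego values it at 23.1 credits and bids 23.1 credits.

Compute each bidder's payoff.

Ordered from highest: Xiulan 51.1 credits, then Zara 23.4 credits, then Diego 23.1 credits, then Hugo 14.9 credits, then Emil 8.4 credits, then Wade 2.9 credits.
Xiulan has the top bid and wins; the price is the second-highest bid, 23.4 credits.
Xiulan's payoff = 51.1 credits − 23.4 credits = 27.7 credits. All other bidders lose, so their payoff is 0.

Hugo 0.0 credits, Emil 0.0 credits, Xiulan 27.7 credits, Wade 0.0 credits, Zara 0.0 credits, Diego 0.0 credits.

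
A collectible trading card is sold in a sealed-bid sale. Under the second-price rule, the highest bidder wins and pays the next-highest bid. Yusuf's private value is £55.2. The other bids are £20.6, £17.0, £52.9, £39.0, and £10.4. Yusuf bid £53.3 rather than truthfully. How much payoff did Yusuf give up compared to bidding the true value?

Payoff forgone: £0.0.

The highest competing bid is £52.9.
Bidding truthfully at £55.2: Yusuf has the top bid, wins, and pays the second-highest bid £52.9. Payoff = £55.2 − £52.9 = £2.3.
Bidding £53.3: Yusuf has the top bid, wins, and pays the second-highest bid £52.9. Payoff = £55.2 − £52.9 = £2.3.
Regret = truthful payoff − actual payoff = £2.3 − £2.3 = £0.0.
The bid only affects whether you win, not the price — here both bids land on the same side of the top rival bid, so the deviation is payoff-neutral.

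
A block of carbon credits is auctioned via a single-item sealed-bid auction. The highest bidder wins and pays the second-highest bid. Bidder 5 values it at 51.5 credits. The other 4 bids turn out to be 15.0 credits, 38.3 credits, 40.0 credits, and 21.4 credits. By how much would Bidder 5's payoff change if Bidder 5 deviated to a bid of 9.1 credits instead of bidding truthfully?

Payoff change: -11.5 credits.

The highest competing bid is 40.0 credits.
Bidding truthfully at 51.5 credits: Bidder 5 has the top bid, wins, and pays the second-highest bid 40.0 credits. Payoff = 51.5 credits − 40.0 credits = 11.5 credits.
Bidding 9.1 credits: the top bid is 40.0 credits (a rival), so Bidder 5 loses. Payoff = 0.0 credits.
Change = 0.0 credits − 11.5 credits = -11.5 credits.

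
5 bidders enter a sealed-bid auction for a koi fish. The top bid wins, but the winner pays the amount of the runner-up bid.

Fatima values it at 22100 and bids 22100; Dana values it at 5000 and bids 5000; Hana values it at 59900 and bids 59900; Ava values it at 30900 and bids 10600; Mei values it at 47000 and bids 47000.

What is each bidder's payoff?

Fatima 0, Dana 0, Hana 12900, Ava 0, Mei 0.

Bids in descending order: Hana 59900, then Mei 47000, then Fatima 22100, then Ava 10600, then Dana 5000.
Hana has the top bid and wins; the price is the second-highest bid, 47000.
Hana's payoff = 59900 − 47000 = 12900. All other bidders lose, so their payoff is 0.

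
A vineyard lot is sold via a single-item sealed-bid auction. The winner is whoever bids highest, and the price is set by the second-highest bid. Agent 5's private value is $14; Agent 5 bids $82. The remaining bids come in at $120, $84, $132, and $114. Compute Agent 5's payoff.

Payoff = $0.

Highest competing bid: $132.
Agent 5's bid $82 is not the highest, so Agent 5 loses, pays nothing, and earns zero payoff.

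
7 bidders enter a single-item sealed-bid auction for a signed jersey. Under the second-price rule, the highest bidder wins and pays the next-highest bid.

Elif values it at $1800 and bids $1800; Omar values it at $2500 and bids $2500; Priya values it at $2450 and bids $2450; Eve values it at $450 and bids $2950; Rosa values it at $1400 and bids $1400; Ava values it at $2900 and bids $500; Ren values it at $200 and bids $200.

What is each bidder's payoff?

Sorted high to low: Eve $2950, then Omar $2500, then Priya $2450, then Elif $1800, then Rosa $1400, then Ava $500, then Ren $200.
Eve has the top bid and wins; the price is the second-highest bid, $2500.
Eve's payoff = $450 − $2500 = -$2050. All other bidders lose, so their payoff is 0.

Elif $0, Omar $0, Priya $0, Eve -$2050, Rosa $0, Ava $0, Ren $0.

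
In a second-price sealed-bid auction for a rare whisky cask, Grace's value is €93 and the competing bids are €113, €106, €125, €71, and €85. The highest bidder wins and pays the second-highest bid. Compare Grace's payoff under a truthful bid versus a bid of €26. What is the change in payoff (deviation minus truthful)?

The highest competing bid is €125.
Bidding truthfully at €93: the top bid is €125 (a rival), so Grace loses. Payoff = €0.
Bidding €26: the top bid is €125 (a rival), so Grace loses. Payoff = €0.
Change = €0 − €0 = €0.
The bid only affects whether you win, not the price — here both bids land on the same side of the top rival bid, so the deviation is payoff-neutral.

€0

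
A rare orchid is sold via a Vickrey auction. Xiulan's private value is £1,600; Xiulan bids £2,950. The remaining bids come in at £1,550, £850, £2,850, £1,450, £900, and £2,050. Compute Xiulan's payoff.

-£1,250

Highest competing bid: £2,850.
Xiulan's bid £2,950 is the highest overall, so Xiulan wins and pays the second-highest bid, £2,850.
Payoff = value − price = £1,600 − £2,850 = -£1,250.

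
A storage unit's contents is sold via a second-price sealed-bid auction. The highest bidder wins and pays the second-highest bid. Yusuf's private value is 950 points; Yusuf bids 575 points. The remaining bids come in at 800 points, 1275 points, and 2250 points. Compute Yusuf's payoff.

Highest competing bid: 2250 points.
Yusuf's bid 575 points is not the highest, so Yusuf loses, pays nothing, and earns zero payoff.

Payoff = 0 points.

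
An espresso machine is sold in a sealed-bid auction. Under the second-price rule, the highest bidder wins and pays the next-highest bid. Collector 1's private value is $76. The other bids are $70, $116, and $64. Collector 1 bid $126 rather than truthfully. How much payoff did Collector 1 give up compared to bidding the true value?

The highest competing bid is $116.
Bidding truthfully at $76: the top bid is $116 (a rival), so Collector 1 loses. Payoff = $0.
Bidding $126: Collector 1 has the top bid, wins, and pays the second-highest bid $116. Payoff = $76 − $116 = -$40.
Regret = truthful payoff − actual payoff = $0 − -$40 = $40.

Regret: $40.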